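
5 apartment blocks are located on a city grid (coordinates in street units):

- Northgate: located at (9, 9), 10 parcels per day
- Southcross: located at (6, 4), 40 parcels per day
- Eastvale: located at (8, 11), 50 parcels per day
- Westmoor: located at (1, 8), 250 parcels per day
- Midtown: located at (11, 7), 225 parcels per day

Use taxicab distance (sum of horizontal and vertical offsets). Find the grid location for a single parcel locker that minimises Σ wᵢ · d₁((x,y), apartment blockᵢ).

Manhattan distance separates: Σwᵢ(|x−xᵢ|+|y−yᵢ|) = Σwᵢ|x−xᵢ| + Σwᵢ|y−yᵢ|, so x and y are optimised independently as 1-D weighted medians.
Total weight W = 575; half = 287.5.
x-coordinate, sorted with cumulative weight:
  x=1 (Westmoor, w=250) cum 250
  x=6 (Southcross, w=40) cum 290  ← median
  x=8 (Eastvale, w=50) cum 340
  x=9 (Northgate, w=10) cum 350
  x=11 (Midtown, w=225) cum 575
⇒ x* = 6
y-coordinate, sorted with cumulative weight:
  y=4 (Southcross, w=40) cum 40
  y=7 (Midtown, w=225) cum 265
  y=8 (Westmoor, w=250) cum 515  ← median
  y=9 (Northgate, w=10) cum 525
  y=11 (Eastvale, w=50) cum 575
⇒ y* = 8

(6, 8)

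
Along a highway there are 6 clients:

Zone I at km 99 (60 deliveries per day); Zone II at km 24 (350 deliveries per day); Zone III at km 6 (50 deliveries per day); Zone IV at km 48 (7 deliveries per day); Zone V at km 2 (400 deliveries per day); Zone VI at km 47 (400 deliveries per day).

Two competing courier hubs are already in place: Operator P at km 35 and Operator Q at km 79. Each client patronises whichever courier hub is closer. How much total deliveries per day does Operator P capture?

1207

The indifferent point is the midpoint (35+79)/2 = 57; clients left of it (closer to Operator P at 35) go to Operator P, those right go to Operator Q.
  Zone V at 2 (w=400) → Operator P
  Zone III at 6 (w=50) → Operator P
  Zone II at 24 (w=350) → Operator P
  Zone VI at 47 (w=400) → Operator P
  Zone IV at 48 (w=7) → Operator P
  Zone I at 99 (w=60) → Operator Q
Operator P captures 1207; Operator Q captures 60.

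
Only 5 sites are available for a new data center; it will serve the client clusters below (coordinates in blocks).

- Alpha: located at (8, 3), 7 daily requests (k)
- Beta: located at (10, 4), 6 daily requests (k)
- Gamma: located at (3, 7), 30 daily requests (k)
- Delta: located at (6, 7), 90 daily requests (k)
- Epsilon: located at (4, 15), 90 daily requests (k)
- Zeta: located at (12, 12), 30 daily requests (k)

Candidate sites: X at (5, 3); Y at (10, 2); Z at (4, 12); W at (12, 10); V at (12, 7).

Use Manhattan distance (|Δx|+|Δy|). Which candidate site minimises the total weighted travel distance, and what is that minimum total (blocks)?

Z, total 1495 blocks

Total weighted distance at each candidate:
  X (5, 3): total = 2337
  Y (10, 2): total = 3273
  Z (4, 12): total = 1495
  W (12, 10): total = 2525
  V (12, 7): total = 2486
Minimum is at Z with total 1495 blocks.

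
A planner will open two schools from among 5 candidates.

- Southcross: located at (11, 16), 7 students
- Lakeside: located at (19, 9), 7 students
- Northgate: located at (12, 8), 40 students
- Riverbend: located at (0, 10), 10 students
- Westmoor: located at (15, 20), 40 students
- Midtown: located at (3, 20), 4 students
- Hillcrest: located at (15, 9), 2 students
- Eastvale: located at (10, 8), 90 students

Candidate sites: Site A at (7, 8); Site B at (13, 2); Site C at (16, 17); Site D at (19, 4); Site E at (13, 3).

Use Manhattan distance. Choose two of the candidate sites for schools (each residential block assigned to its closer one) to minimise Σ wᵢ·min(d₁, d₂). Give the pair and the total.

{Site A, Site C}, total 921

Evaluate every pair (each demand assigned to the nearer of the two):
  {Site A, Site C}: total = 921
  {Site C, Site E}: total = 1519
  {Site A, Site D}: total = 1561
  {Site A, Site E}: total = 1568
  {Site A, Site B}: total = 1617
  {Site B, Site C}: total = 1661
  {Site C, Site D}: total = 2159
  {Site D, Site E}: total = 2184
  {Site B, Site E}: total = 2233
  {Site B, Site D}: total = 2377
Best pair: {Site A, Site C} with total 921.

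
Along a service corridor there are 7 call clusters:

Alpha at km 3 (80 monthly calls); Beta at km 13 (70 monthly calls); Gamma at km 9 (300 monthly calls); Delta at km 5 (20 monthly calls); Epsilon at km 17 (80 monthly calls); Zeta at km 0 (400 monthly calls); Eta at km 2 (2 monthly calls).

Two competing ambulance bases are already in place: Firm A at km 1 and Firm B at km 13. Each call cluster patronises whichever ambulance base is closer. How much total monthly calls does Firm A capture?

502

The indifferent point is the midpoint (1+13)/2 = 7; call clusters left of it (closer to Firm A at 1) go to Firm A, those right go to Firm B.
  Zeta at 0 (w=400) → Firm A
  Eta at 2 (w=2) → Firm A
  Alpha at 3 (w=80) → Firm A
  Delta at 5 (w=20) → Firm A
  Gamma at 9 (w=300) → Firm B
  Beta at 13 (w=70) → Firm B
  Epsilon at 17 (w=80) → Firm B
Firm A captures 502; Firm B captures 450.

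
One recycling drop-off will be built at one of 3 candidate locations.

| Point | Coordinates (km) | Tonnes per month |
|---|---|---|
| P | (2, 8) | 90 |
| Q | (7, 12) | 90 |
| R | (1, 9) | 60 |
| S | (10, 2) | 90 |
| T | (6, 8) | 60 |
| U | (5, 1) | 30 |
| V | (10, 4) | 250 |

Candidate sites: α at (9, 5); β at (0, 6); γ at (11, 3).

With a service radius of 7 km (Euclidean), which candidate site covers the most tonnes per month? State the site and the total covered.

α, covering 430

Coverage radius r = 7 km; a point is covered iff (Δx)²+(Δy)² ≤ 7² = 49.
  α (9, 5): covers {S, T, U, V} → 430
  β (0, 6): covers {P, R, T} → 210
  γ (11, 3): covers {S, U, V} → 370
Maximum coverage at α: 430 tonnes per month.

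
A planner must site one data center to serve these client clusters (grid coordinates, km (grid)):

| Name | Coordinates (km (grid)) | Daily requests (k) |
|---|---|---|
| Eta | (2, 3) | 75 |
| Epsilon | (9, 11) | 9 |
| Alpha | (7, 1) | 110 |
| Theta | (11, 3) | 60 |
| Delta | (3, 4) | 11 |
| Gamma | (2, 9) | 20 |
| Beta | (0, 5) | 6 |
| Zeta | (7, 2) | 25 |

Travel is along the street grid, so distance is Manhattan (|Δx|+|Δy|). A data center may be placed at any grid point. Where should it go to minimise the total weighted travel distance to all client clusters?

Manhattan distance separates: Σwᵢ(|x−xᵢ|+|y−yᵢ|) = Σwᵢ|x−xᵢ| + Σwᵢ|y−yᵢ|, so x and y are optimised independently as 1-D weighted medians.
Total weight W = 316; half = 158.
x-coordinate, sorted with cumulative weight:
  x=0 (Beta, w=6) cum 6
  x=2 (Eta, w=75) cum 81
  x=2 (Gamma, w=20) cum 101
  x=3 (Delta, w=11) cum 112
  x=7 (Alpha, w=110) cum 222  ← median
  x=7 (Zeta, w=25) cum 247
  x=9 (Epsilon, w=9) cum 256
  x=11 (Theta, w=60) cum 316
⇒ x* = 7
y-coordinate, sorted with cumulative weight:
  y=1 (Alpha, w=110) cum 110
  y=2 (Zeta, w=25) cum 135
  y=3 (Eta, w=75) cum 210  ← median
  y=3 (Theta, w=60) cum 270
  y=4 (Delta, w=11) cum 281
  y=5 (Beta, w=6) cum 287
  y=9 (Gamma, w=20) cum 307
  y=11 (Epsilon, w=9) cum 316
⇒ y* = 3

(7, 3)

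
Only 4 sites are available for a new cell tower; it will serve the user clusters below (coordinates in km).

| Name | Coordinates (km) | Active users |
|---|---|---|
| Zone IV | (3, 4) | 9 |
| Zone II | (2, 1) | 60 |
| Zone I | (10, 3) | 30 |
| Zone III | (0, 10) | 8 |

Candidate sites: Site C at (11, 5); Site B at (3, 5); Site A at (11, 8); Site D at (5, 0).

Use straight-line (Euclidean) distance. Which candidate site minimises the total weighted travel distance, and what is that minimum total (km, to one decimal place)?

Site D, total 494.4 km

Total weighted distance at each candidate:
  Site C (11, 5): total = 827.2
  Site B (3, 5): total = 521.4
  Site A (11, 8): total = 1007.0
  Site D (5, 0): total = 494.4
Minimum is at Site D with total 494.4 km.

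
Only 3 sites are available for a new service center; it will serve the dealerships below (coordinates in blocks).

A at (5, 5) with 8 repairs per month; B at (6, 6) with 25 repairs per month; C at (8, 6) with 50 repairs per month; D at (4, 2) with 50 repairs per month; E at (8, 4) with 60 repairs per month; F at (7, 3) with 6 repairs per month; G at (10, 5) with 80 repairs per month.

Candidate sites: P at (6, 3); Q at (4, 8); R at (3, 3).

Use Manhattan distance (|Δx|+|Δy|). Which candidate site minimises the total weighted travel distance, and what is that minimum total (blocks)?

P, total 1165 blocks

Total weighted distance at each candidate:
  P (6, 3): total = 1165
  Q (4, 8): total = 1980
  R (3, 3): total = 1786
Minimum is at P with total 1165 blocks.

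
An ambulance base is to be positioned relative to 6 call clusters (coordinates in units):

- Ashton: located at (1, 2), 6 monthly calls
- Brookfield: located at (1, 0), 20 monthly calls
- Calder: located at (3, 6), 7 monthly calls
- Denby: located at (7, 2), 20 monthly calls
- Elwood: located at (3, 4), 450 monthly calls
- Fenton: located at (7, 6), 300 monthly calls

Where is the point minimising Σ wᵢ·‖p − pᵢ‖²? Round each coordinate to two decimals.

The minimiser of Σwᵢ‖p−pᵢ‖² is the weighted centroid p* = (Σwᵢpᵢ)/(Σwᵢ).
Σwᵢ = 803.
Σwᵢxᵢ = 6·1 + 20·1 + 7·3 + 20·7 + 450·3 + 300·7 = 3637.
Σwᵢyᵢ = 6·2 + 20·0 + 7·6 + 20·2 + 450·4 + 300·6 = 3694.
x* = 3637/803 = 4.53, y* = 3694/803 = 4.60.

(4.53, 4.60)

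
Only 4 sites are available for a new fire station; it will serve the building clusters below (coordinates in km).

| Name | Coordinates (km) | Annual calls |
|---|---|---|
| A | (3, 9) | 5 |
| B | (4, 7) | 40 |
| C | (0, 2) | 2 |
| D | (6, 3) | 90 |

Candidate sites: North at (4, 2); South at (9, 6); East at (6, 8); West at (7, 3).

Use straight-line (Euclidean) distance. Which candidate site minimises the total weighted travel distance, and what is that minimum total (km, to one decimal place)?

West, total 340.2 km

Total weighted distance at each candidate:
  North (4, 2): total = 444.6
  South (9, 6): total = 639.0
  East (6, 8): total = 572.2
  West (7, 3): total = 340.2
Minimum is at West with total 340.2 km.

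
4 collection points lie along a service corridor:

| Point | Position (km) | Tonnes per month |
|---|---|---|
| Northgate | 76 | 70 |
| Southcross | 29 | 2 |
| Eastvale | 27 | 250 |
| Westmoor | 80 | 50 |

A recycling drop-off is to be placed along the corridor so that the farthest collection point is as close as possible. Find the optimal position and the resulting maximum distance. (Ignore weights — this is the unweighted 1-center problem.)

location 53.5, max distance 26.5

The 1-center on a line is the midpoint of the two extreme points: leftmost at 27, rightmost at 80.
Optimal location = (27 + 80)/2 = 53.5; maximum distance = (80 − 27)/2 = 26.5.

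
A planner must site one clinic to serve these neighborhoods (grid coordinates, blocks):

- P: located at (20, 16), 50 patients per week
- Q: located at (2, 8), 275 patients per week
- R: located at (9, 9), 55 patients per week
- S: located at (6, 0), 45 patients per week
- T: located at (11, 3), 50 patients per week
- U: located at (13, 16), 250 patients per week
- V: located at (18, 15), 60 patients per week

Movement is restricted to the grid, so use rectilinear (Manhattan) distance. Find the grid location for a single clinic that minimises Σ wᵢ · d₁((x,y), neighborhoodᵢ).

Manhattan distance separates: Σwᵢ(|x−xᵢ|+|y−yᵢ|) = Σwᵢ|x−xᵢ| + Σwᵢ|y−yᵢ|, so x and y are optimised independently as 1-D weighted medians.
Total weight W = 785; half = 392.5.
x-coordinate, sorted with cumulative weight:
  x=2 (Q, w=275) cum 275
  x=6 (S, w=45) cum 320
  x=9 (R, w=55) cum 375
  x=11 (T, w=50) cum 425  ← median
  x=13 (U, w=250) cum 675
  x=18 (V, w=60) cum 735
  x=20 (P, w=50) cum 785
⇒ x* = 11
y-coordinate, sorted with cumulative weight:
  y=0 (S, w=45) cum 45
  y=3 (T, w=50) cum 95
  y=8 (Q, w=275) cum 370
  y=9 (R, w=55) cum 425  ← median
  y=15 (V, w=60) cum 485
  y=16 (P, w=50) cum 535
  y=16 (U, w=250) cum 785
⇒ y* = 9

(11, 9)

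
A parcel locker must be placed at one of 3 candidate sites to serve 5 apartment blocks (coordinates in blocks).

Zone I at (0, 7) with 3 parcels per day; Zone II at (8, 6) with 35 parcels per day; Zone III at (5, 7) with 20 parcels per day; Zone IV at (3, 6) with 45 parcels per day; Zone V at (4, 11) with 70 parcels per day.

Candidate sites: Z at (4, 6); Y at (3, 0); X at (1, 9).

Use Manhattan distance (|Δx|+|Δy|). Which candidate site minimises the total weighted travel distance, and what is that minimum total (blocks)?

Z, total 590 blocks

Total weighted distance at each candidate:
  Z (4, 6): total = 590
  Y (3, 0): total = 1705
  X (1, 9): total = 1054
Minimum is at Z with total 590 blocks.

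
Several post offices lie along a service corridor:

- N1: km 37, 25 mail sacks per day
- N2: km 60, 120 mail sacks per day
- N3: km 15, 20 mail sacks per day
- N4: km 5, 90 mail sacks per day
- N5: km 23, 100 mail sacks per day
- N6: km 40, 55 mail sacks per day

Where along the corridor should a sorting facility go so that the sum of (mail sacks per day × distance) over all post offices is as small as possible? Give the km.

For a sum of weighted absolute distances on a line, the optimum is the weighted median (not the mean). Total weight W = 410; half-weight = 205.
Sort by position and accumulate weight:
  km 5 (N4, w=90) → cum 90
  km 15 (N3, w=20) → cum 110
  km 23 (N5, w=100) → cum 210  ≥ 205 → median here
  km 37 (N1, w=25) → cum 235
  km 40 (N6, w=55) → cum 290
  km 60 (N2, w=120) → cum 410
Optimal location: km 23.

x = 23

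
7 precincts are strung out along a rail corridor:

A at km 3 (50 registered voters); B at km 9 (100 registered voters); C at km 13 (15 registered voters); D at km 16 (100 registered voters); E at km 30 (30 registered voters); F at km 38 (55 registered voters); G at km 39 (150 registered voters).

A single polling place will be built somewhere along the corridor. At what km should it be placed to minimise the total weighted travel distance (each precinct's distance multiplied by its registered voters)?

x = 16

For a sum of weighted absolute distances on a line, the optimum is the weighted median (not the mean). Total weight W = 500; half-weight = 250.
Sort by position and accumulate weight:
  km 3 (A, w=50) → cum 50
  km 9 (B, w=100) → cum 150
  km 13 (C, w=15) → cum 165
  km 16 (D, w=100) → cum 265  ≥ 250 → median here
  km 30 (E, w=30) → cum 295
  km 38 (F, w=55) → cum 350
  km 39 (G, w=150) → cum 500
Optimal location: km 16.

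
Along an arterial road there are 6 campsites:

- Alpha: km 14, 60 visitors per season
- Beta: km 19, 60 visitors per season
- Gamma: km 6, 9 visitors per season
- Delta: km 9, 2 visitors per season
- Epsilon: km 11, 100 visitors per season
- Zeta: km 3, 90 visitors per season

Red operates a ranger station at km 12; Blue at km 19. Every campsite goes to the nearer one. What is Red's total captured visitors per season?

The indifferent point is the midpoint (12+19)/2 = 15.5; campsites left of it (closer to Red at 12) go to Red, those right go to Blue.
  Zeta at 3 (w=90) → Red
  Gamma at 6 (w=9) → Red
  Delta at 9 (w=2) → Red
  Epsilon at 11 (w=100) → Red
  Alpha at 14 (w=60) → Red
  Beta at 19 (w=60) → Blue
Red captures 261; Blue captures 60.

261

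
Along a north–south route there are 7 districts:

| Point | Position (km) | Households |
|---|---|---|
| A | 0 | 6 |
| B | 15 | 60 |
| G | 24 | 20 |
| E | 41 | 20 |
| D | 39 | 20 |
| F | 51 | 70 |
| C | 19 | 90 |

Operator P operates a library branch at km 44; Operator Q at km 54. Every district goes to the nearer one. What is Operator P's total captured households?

The indifferent point is the midpoint (44+54)/2 = 49; districts left of it (closer to Operator P at 44) go to Operator P, those right go to Operator Q.
  A at 0 (w=6) → Operator P
  B at 15 (w=60) → Operator P
  C at 19 (w=90) → Operator P
  G at 24 (w=20) → Operator P
  D at 39 (w=20) → Operator P
  E at 41 (w=20) → Operator P
  F at 51 (w=70) → Operator Q
Operator P captures 216; Operator Q captures 70.

216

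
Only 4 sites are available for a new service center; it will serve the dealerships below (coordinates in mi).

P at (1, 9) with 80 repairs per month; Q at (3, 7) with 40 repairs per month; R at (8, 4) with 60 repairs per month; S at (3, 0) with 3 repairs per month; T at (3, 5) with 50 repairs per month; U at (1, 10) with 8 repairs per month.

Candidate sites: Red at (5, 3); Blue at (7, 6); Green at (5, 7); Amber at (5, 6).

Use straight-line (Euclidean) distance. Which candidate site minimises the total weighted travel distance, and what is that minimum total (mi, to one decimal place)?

Total weighted distance at each candidate:
  Red (5, 3): total = 1162.2
  Blue (7, 6): total = 1121.2
  Green (5, 7): total = 895.6
  Amber (5, 6): total = 881.8
Minimum is at Amber with total 881.8 mi.

Amber, total 881.8 mi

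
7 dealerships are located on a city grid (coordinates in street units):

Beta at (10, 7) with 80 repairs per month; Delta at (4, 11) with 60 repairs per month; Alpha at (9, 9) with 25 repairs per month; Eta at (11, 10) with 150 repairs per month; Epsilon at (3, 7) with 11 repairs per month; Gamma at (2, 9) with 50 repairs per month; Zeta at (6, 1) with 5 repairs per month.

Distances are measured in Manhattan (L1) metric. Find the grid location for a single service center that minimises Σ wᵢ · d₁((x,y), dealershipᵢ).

(10, 10)

Manhattan distance separates: Σwᵢ(|x−xᵢ|+|y−yᵢ|) = Σwᵢ|x−xᵢ| + Σwᵢ|y−yᵢ|, so x and y are optimised independently as 1-D weighted medians.
Total weight W = 381; half = 190.5.
x-coordinate, sorted with cumulative weight:
  x=2 (Gamma, w=50) cum 50
  x=3 (Epsilon, w=11) cum 61
  x=4 (Delta, w=60) cum 121
  x=6 (Zeta, w=5) cum 126
  x=9 (Alpha, w=25) cum 151
  x=10 (Beta, w=80) cum 231  ← median
  x=11 (Eta, w=150) cum 381
⇒ x* = 10
y-coordinate, sorted with cumulative weight:
  y=1 (Zeta, w=5) cum 5
  y=7 (Beta, w=80) cum 85
  y=7 (Epsilon, w=11) cum 96
  y=9 (Alpha, w=25) cum 121
  y=9 (Gamma, w=50) cum 171
  y=10 (Eta, w=150) cum 321  ← median
  y=11 (Delta, w=60) cum 381
⇒ y* = 10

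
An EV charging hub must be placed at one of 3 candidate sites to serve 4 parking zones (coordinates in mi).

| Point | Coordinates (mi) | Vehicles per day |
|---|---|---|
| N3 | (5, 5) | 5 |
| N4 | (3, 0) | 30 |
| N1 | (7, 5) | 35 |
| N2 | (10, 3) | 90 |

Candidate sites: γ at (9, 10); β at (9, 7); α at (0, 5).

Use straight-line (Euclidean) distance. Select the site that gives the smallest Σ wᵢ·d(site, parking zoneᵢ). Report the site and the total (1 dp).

Total weighted distance at each candidate:
  γ (9, 10): total = 1206.7
  β (9, 7): total = 769.0
  α (0, 5): total = 1362.8
Minimum is at β with total 769.0 mi.

β, total 769.0 mi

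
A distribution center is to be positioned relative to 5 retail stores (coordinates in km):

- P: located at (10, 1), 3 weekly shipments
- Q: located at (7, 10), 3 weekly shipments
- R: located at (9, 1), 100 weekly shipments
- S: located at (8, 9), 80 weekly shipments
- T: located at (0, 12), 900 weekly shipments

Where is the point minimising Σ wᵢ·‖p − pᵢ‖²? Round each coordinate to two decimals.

(1.47, 10.73)

The minimiser of Σwᵢ‖p−pᵢ‖² is the weighted centroid p* = (Σwᵢpᵢ)/(Σwᵢ).
Σwᵢ = 1086.
Σwᵢxᵢ = 3·10 + 3·7 + 100·9 + 80·8 + 900·0 = 1591.
Σwᵢyᵢ = 3·1 + 3·10 + 100·1 + 80·9 + 900·12 = 11653.
x* = 1591/1086 = 1.47, y* = 11653/1086 = 10.73.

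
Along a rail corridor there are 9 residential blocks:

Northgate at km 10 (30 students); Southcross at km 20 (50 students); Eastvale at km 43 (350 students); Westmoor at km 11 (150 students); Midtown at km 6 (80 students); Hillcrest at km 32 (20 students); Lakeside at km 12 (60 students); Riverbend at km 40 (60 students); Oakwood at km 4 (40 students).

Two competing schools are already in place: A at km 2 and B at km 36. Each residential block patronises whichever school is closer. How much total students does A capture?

The indifferent point is the midpoint (2+36)/2 = 19; residential blocks left of it (closer to A at 2) go to A, those right go to B.
  Oakwood at 4 (w=40) → A
  Midtown at 6 (w=80) → A
  Northgate at 10 (w=30) → A
  Westmoor at 11 (w=150) → A
  Lakeside at 12 (w=60) → A
  Southcross at 20 (w=50) → B
  Hillcrest at 32 (w=20) → B
  Riverbend at 40 (w=60) → B
  Eastvale at 43 (w=350) → B
A captures 360; B captures 480.

360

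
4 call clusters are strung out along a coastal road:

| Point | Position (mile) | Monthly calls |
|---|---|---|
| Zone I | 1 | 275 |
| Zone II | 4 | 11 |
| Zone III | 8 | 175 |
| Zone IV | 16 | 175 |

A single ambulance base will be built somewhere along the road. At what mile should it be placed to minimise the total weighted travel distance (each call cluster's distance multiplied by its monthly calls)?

x = 8

For a sum of weighted absolute distances on a line, the optimum is the weighted median (not the mean). Total weight W = 636; half-weight = 318.
Sort by position and accumulate weight:
  mile 1 (Zone I, w=275) → cum 275
  mile 4 (Zone II, w=11) → cum 286
  mile 8 (Zone III, w=175) → cum 461  ≥ 318 → median here
  mile 16 (Zone IV, w=175) → cum 636
Optimal location: mile 8.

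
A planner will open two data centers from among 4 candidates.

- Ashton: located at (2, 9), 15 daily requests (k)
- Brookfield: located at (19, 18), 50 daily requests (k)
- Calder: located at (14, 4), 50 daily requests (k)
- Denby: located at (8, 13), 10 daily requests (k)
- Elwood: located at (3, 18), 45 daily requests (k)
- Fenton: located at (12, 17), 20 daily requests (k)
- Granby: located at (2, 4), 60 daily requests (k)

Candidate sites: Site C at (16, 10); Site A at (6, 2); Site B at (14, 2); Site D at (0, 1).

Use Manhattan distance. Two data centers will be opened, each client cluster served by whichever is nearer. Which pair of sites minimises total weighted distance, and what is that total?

{Site C, Site D}, total 2630

Evaluate every pair (each demand assigned to the nearer of the two):
  {Site C, Site D}: total = 2630
  {Site C, Site A}: total = 2660
  {Site C, Site B}: total = 2990
  {Site A, Site B}: total = 3000
  {Site B, Site D}: total = 3010
  {Site A, Site D}: total = 3805
Best pair: {Site C, Site D} with total 2630.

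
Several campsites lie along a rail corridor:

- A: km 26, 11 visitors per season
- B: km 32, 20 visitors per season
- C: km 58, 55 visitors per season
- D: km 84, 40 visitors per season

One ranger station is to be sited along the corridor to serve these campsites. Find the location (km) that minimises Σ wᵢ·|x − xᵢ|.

For a sum of weighted absolute distances on a line, the optimum is the weighted median (not the mean). Total weight W = 126; half-weight = 63.
Sort by position and accumulate weight:
  km 26 (A, w=11) → cum 11
  km 32 (B, w=20) → cum 31
  km 58 (C, w=55) → cum 86  ≥ 63 → median here
  km 84 (D, w=40) → cum 126
Optimal location: km 58.

x = 58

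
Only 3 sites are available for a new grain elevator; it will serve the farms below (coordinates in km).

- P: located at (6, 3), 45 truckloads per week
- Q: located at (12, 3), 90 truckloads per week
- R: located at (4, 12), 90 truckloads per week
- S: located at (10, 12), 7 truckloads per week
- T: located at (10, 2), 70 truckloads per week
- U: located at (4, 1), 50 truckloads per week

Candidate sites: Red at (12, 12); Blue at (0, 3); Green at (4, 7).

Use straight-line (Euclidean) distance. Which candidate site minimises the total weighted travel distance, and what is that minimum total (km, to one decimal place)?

Total weighted distance at each candidate:
  Red (12, 12): total = 3424.7
  Blue (0, 3): total = 3257.7
  Green (4, 7): total = 2357.6
Minimum is at Green with total 2357.6 km.

Green, total 2357.6 km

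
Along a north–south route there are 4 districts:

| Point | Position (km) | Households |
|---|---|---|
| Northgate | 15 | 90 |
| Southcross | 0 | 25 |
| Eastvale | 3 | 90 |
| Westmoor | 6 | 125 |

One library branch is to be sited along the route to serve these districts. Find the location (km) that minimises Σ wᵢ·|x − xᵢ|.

For a sum of weighted absolute distances on a line, the optimum is the weighted median (not the mean). Total weight W = 330; half-weight = 165.
Sort by position and accumulate weight:
  km 0 (Southcross, w=25) → cum 25
  km 3 (Eastvale, w=90) → cum 115
  km 6 (Westmoor, w=125) → cum 240  ≥ 165 → median here
  km 15 (Northgate, w=90) → cum 330
Optimal location: km 6.

x = 6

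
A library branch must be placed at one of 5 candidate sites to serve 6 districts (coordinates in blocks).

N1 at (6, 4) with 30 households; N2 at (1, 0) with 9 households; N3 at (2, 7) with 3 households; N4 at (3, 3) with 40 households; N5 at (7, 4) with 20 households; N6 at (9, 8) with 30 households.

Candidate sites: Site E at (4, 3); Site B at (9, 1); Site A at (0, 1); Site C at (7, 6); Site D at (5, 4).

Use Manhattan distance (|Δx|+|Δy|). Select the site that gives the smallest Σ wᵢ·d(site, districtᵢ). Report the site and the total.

Total weighted distance at each candidate:
  Site E (4, 3): total = 582
  Site B (9, 1): total = 930
  Site A (0, 1): total = 1192
  Site C (7, 6): total = 656
  Site D (5, 4): total = 520
Minimum is at Site D with total 520 blocks.

Site D, total 520 blocks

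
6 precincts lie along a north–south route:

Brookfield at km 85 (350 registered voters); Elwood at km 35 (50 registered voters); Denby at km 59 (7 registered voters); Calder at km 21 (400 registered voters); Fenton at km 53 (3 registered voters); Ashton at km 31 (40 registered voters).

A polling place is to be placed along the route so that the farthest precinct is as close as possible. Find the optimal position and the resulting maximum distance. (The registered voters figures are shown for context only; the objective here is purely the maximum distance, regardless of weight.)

The 1-center on a line is the midpoint of the two extreme points: leftmost at 21, rightmost at 85.
Optimal location = (21 + 85)/2 = 53; maximum distance = (85 − 21)/2 = 32.

location 53, max distance 32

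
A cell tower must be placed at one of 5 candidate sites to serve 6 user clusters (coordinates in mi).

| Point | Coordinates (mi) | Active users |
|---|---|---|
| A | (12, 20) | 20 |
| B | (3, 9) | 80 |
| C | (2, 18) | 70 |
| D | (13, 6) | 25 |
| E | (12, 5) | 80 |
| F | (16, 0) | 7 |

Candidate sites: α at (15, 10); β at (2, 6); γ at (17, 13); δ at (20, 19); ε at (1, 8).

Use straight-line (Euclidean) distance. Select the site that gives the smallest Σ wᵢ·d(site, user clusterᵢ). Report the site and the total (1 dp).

Total weighted distance at each candidate:
  α (15, 10): total = 2889.3
  β (2, 6): total = 2622.7
  γ (17, 13): total = 3491.2
  δ (20, 19): total = 4796.0
  ε (1, 8): total = 2543.2
Minimum is at ε with total 2543.2 mi.

ε, total 2543.2 mi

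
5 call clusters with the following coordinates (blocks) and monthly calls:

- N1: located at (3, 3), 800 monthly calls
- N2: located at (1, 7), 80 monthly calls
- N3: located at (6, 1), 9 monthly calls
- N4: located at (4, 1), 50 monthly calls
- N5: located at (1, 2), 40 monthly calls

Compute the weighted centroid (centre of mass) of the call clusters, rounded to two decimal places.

(2.83, 3.17)

The minimiser of Σwᵢ‖p−pᵢ‖² is the weighted centroid p* = (Σwᵢpᵢ)/(Σwᵢ).
Σwᵢ = 979.
Σwᵢxᵢ = 800·3 + 80·1 + 9·6 + 50·4 + 40·1 = 2774.
Σwᵢyᵢ = 800·3 + 80·7 + 9·1 + 50·1 + 40·2 = 3099.
x* = 2774/979 = 2.83, y* = 3099/979 = 3.17.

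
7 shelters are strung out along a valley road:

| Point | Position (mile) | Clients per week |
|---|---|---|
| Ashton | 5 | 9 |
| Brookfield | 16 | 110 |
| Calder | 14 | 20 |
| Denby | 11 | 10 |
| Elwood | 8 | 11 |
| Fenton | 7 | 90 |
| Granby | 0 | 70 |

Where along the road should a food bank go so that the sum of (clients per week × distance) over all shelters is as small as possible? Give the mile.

x = 7

For a sum of weighted absolute distances on a line, the optimum is the weighted median (not the mean). Total weight W = 320; half-weight = 160.
Sort by position and accumulate weight:
  mile 0 (Granby, w=70) → cum 70
  mile 5 (Ashton, w=9) → cum 79
  mile 7 (Fenton, w=90) → cum 169  ≥ 160 → median here
  mile 8 (Elwood, w=11) → cum 180
  mile 11 (Denby, w=10) → cum 190
  mile 14 (Calder, w=20) → cum 210
  mile 16 (Brookfield, w=110) → cum 320
Optimal location: mile 7.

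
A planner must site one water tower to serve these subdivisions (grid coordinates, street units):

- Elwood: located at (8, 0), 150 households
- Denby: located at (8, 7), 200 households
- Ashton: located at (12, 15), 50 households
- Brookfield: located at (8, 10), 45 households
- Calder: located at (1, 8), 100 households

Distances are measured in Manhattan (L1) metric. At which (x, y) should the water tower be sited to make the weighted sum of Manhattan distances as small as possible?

(8, 7)

Manhattan distance separates: Σwᵢ(|x−xᵢ|+|y−yᵢ|) = Σwᵢ|x−xᵢ| + Σwᵢ|y−yᵢ|, so x and y are optimised independently as 1-D weighted medians.
Total weight W = 545; half = 272.5.
x-coordinate, sorted with cumulative weight:
  x=1 (Calder, w=100) cum 100
  x=8 (Elwood, w=150) cum 250
  x=8 (Denby, w=200) cum 450  ← median
  x=8 (Brookfield, w=45) cum 495
  x=12 (Ashton, w=50) cum 545
⇒ x* = 8
y-coordinate, sorted with cumulative weight:
  y=0 (Elwood, w=150) cum 150
  y=7 (Denby, w=200) cum 350  ← median
  y=8 (Calder, w=100) cum 450
  y=10 (Brookfield, w=45) cum 495
  y=15 (Ashton, w=50) cum 545
⇒ y* = 7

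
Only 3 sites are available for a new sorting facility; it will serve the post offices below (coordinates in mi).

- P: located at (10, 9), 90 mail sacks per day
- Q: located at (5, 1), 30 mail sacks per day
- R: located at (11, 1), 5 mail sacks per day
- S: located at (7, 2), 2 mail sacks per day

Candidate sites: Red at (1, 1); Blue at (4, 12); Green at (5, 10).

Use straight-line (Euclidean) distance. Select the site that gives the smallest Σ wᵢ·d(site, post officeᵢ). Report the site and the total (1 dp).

Total weighted distance at each candidate:
  Red (1, 1): total = 1265.9
  Blue (4, 12): total = 1021.2
  Green (5, 10): total = 799.5
Minimum is at Green with total 799.5 mi.

Green, total 799.5 mi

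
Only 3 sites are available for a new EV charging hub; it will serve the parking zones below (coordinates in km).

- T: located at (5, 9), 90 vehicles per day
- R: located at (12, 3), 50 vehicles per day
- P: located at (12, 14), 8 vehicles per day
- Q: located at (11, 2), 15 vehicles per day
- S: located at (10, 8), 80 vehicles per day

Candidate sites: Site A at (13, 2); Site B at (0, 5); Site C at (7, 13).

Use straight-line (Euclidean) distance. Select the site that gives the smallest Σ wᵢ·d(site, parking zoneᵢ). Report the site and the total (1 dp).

Site C, total 1644.3 km

Total weighted distance at each candidate:
  Site A (13, 2): total = 1690.4
  Site B (0, 5): total = 2310.8
  Site C (7, 13): total = 1644.3
Minimum is at Site C with total 1644.3 km.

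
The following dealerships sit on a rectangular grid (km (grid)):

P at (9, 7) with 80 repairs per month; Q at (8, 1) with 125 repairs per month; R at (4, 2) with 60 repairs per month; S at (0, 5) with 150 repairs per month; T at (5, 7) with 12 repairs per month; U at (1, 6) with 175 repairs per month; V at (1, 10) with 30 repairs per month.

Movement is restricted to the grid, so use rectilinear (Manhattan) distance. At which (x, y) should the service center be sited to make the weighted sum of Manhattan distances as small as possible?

Manhattan distance separates: Σwᵢ(|x−xᵢ|+|y−yᵢ|) = Σwᵢ|x−xᵢ| + Σwᵢ|y−yᵢ|, so x and y are optimised independently as 1-D weighted medians.
Total weight W = 632; half = 316.
x-coordinate, sorted with cumulative weight:
  x=0 (S, w=150) cum 150
  x=1 (U, w=175) cum 325  ← median
  x=1 (V, w=30) cum 355
  x=4 (R, w=60) cum 415
  x=5 (T, w=12) cum 427
  x=8 (Q, w=125) cum 552
  x=9 (P, w=80) cum 632
⇒ x* = 1
y-coordinate, sorted with cumulative weight:
  y=1 (Q, w=125) cum 125
  y=2 (R, w=60) cum 185
  y=5 (S, w=150) cum 335  ← median
  y=6 (U, w=175) cum 510
  y=7 (P, w=80) cum 590
  y=7 (T, w=12) cum 602
  y=10 (V, w=30) cum 632
⇒ y* = 5

(1, 5)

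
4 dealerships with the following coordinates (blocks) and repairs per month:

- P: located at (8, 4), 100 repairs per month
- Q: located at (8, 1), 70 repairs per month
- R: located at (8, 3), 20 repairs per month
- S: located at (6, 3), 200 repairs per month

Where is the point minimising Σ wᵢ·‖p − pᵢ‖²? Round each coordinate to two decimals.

(6.97, 2.90)

The minimiser of Σwᵢ‖p−pᵢ‖² is the weighted centroid p* = (Σwᵢpᵢ)/(Σwᵢ).
Σwᵢ = 390.
Σwᵢxᵢ = 100·8 + 70·8 + 20·8 + 200·6 = 2720.
Σwᵢyᵢ = 100·4 + 70·1 + 20·3 + 200·3 = 1130.
x* = 2720/390 = 6.97, y* = 1130/390 = 2.90.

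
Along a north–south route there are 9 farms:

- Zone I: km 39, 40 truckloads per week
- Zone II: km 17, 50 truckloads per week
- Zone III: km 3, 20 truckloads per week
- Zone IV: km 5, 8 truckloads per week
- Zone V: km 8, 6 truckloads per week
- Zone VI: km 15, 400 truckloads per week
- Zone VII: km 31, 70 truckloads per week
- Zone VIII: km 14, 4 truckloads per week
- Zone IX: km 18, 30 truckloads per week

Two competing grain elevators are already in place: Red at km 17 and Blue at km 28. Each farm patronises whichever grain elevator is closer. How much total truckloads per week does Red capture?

The indifferent point is the midpoint (17+28)/2 = 22.5; farms left of it (closer to Red at 17) go to Red, those right go to Blue.
  Zone III at 3 (w=20) → Red
  Zone IV at 5 (w=8) → Red
  Zone V at 8 (w=6) → Red
  Zone VIII at 14 (w=4) → Red
  Zone VI at 15 (w=400) → Red
  Zone II at 17 (w=50) → Red
  Zone IX at 18 (w=30) → Red
  Zone VII at 31 (w=70) → Blue
  Zone I at 39 (w=40) → Blue
Red captures 518; Blue captures 110.

518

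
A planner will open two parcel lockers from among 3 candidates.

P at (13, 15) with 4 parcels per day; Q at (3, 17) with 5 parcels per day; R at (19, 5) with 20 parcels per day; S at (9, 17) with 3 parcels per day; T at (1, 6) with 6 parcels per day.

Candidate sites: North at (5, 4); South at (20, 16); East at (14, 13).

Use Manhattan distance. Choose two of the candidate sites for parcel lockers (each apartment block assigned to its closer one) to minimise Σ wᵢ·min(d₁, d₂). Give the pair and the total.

{North, East}, total 410

Evaluate every pair (each demand assigned to the nearer of the two):
  {North, East}: total = 410
  {North, South}: total = 419
  {South, East}: total = 474
Best pair: {North, East} with total 410.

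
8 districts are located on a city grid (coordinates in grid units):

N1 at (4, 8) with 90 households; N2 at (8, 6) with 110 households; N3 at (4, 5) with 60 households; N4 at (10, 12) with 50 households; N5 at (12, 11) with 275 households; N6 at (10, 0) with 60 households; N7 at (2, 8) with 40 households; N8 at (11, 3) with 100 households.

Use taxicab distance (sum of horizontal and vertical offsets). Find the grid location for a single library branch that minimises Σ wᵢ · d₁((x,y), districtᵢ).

Manhattan distance separates: Σwᵢ(|x−xᵢ|+|y−yᵢ|) = Σwᵢ|x−xᵢ| + Σwᵢ|y−yᵢ|, so x and y are optimised independently as 1-D weighted medians.
Total weight W = 785; half = 392.5.
x-coordinate, sorted with cumulative weight:
  x=2 (N7, w=40) cum 40
  x=4 (N1, w=90) cum 130
  x=4 (N3, w=60) cum 190
  x=8 (N2, w=110) cum 300
  x=10 (N4, w=50) cum 350
  x=10 (N6, w=60) cum 410  ← median
  x=11 (N8, w=100) cum 510
  x=12 (N5, w=275) cum 785
⇒ x* = 10
y-coordinate, sorted with cumulative weight:
  y=0 (N6, w=60) cum 60
  y=3 (N8, w=100) cum 160
  y=5 (N3, w=60) cum 220
  y=6 (N2, w=110) cum 330
  y=8 (N1, w=90) cum 420  ← median
  y=8 (N7, w=40) cum 460
  y=11 (N5, w=275) cum 735
  y=12 (N4, w=50) cum 785
⇒ y* = 8

(10, 8)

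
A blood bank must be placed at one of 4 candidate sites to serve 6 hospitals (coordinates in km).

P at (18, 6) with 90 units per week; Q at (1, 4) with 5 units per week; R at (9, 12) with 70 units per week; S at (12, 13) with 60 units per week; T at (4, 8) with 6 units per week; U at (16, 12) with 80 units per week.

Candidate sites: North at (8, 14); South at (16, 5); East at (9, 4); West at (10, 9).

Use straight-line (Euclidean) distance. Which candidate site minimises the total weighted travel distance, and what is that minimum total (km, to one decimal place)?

Total weighted distance at each candidate:
  North (8, 14): total = 2320.5
  South (16, 5): total = 2140.2
  East (9, 4): total = 2887.8
  West (10, 9): total = 1883.3
Minimum is at West with total 1883.3 km.

West, total 1883.3 km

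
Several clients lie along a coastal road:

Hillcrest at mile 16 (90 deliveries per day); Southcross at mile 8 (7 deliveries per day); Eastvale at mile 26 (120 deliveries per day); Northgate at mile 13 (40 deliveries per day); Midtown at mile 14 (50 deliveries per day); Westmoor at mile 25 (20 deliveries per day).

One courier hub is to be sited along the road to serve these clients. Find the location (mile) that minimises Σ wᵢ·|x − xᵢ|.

x = 16

For a sum of weighted absolute distances on a line, the optimum is the weighted median (not the mean). Total weight W = 327; half-weight = 163.5.
Sort by position and accumulate weight:
  mile 8 (Southcross, w=7) → cum 7
  mile 13 (Northgate, w=40) → cum 47
  mile 14 (Midtown, w=50) → cum 97
  mile 16 (Hillcrest, w=90) → cum 187  ≥ 163.5 → median here
  mile 25 (Westmoor, w=20) → cum 207
  mile 26 (Eastvale, w=120) → cum 327
Optimal location: mile 16.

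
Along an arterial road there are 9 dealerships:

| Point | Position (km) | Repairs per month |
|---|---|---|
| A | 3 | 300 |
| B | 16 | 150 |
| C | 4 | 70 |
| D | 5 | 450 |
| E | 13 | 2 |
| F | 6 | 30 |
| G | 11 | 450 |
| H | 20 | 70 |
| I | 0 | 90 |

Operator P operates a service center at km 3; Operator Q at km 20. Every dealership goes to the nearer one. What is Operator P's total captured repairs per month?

The indifferent point is the midpoint (3+20)/2 = 11.5; dealerships left of it (closer to Operator P at 3) go to Operator P, those right go to Operator Q.
  I at 0 (w=90) → Operator P
  A at 3 (w=300) → Operator P
  C at 4 (w=70) → Operator P
  D at 5 (w=450) → Operator P
  F at 6 (w=30) → Operator P
  G at 11 (w=450) → Operator P
  E at 13 (w=2) → Operator Q
  B at 16 (w=150) → Operator Q
  H at 20 (w=70) → Operator Q
Operator P captures 1390; Operator Q captures 222.

1390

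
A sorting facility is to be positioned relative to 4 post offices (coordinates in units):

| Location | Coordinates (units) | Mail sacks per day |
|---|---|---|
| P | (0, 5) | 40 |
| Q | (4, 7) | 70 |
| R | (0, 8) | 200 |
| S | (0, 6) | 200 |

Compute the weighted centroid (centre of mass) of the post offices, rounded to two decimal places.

The minimiser of Σwᵢ‖p−pᵢ‖² is the weighted centroid p* = (Σwᵢpᵢ)/(Σwᵢ).
Σwᵢ = 510.
Σwᵢxᵢ = 40·0 + 70·4 + 200·0 + 200·0 = 280.
Σwᵢyᵢ = 40·5 + 70·7 + 200·8 + 200·6 = 3490.
x* = 280/510 = 0.55, y* = 3490/510 = 6.84.

(0.55, 6.84)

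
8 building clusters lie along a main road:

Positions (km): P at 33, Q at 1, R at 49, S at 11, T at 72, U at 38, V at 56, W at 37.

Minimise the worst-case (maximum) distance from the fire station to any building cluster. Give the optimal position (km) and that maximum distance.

location 36.5, max distance 35.5

The 1-center on a line is the midpoint of the two extreme points: leftmost at 1, rightmost at 72.
Optimal location = (1 + 72)/2 = 36.5; maximum distance = (72 − 1)/2 = 35.5.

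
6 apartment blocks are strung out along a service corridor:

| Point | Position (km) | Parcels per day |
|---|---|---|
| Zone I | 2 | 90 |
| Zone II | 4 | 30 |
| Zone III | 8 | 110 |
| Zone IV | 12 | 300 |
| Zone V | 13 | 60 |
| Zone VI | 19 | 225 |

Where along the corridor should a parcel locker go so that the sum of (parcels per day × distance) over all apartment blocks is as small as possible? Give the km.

For a sum of weighted absolute distances on a line, the optimum is the weighted median (not the mean). Total weight W = 815; half-weight = 407.5.
Sort by position and accumulate weight:
  km 2 (Zone I, w=90) → cum 90
  km 4 (Zone II, w=30) → cum 120
  km 8 (Zone III, w=110) → cum 230
  km 12 (Zone IV, w=300) → cum 530  ≥ 407.5 → median here
  km 13 (Zone V, w=60) → cum 590
  km 19 (Zone VI, w=225) → cum 815
Optimal location: km 12.

x = 12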